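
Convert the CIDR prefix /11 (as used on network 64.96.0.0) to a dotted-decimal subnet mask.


/11 means 11 network bits, 21 host bits
Binary: 11111111111000000000000000000000
Mask: 255.224.0.0


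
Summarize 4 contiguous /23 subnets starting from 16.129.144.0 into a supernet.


Original prefix: /23
Number of subnets: 4 = 2^2
New prefix = 23 - 2 = 21
Supernet: 16.129.144.0/21


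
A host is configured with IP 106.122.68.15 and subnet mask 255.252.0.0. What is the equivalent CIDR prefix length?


Binary: 11111111.11111100.00000000.00000000
Count leading 1s
Prefix: /14


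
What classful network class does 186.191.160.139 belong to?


First octet: 186
Binary: 10111010
10xxxxxx -> Class B (128-191)
Class B, default mask 255.255.0.0 (/16)


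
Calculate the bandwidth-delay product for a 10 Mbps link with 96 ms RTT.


BDP = bandwidth * RTT
= 10 Mbps * 96 ms
= 10 * 1e6 * 96 / 1000 bits
= 960000 bits
= 120000 bytes
= 117.1875 KB
BDP = 960000 bits (120000 bytes)


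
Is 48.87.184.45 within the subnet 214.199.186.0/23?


Subnet network: 214.199.186.0
Test IP AND mask: 48.87.184.0
No, 48.87.184.45 is not in 214.199.186.0/23


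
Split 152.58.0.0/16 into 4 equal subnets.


New prefix = 16 + 2 = 18
Each subnet has 16384 addresses
  152.58.0.0/18
  152.58.64.0/18
  152.58.128.0/18
  152.58.192.0/18
Subnets: 152.58.0.0/18, 152.58.64.0/18, 152.58.128.0/18, 152.58.192.0/18


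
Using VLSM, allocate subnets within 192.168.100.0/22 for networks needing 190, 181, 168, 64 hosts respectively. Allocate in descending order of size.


190 hosts -> /24 (254 usable): 192.168.100.0/24
181 hosts -> /24 (254 usable): 192.168.101.0/24
168 hosts -> /24 (254 usable): 192.168.102.0/24
64 hosts -> /25 (126 usable): 192.168.103.0/25
Allocation: 192.168.100.0/24 (190 hosts, 254 usable); 192.168.101.0/24 (181 hosts, 254 usable); 192.168.102.0/24 (168 hosts, 254 usable); 192.168.103.0/25 (64 hosts, 126 usable)


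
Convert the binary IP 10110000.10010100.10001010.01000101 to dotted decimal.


10110000 = 176
10010100 = 148
10001010 = 138
01000101 = 69
IP: 176.148.138.69


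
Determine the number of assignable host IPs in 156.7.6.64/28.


Host bits = 32 - 28 = 4
Total addresses = 2^4 = 16
Usable = total - 2 (network and broadcast)
Usable hosts: 14


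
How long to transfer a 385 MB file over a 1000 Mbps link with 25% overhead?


Effective throughput = 1000 * (1 - 25/100) = 750 Mbps
File size in Mb = 385 * 8 = 3080 Mb
Time = 3080 / 750
Time = 4.1067 seconds


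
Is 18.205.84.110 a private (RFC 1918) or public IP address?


RFC 1918 private ranges:
  10.0.0.0/8 (10.0.0.0 - 10.255.255.255)
  172.16.0.0/12 (172.16.0.0 - 172.31.255.255)
  192.168.0.0/16 (192.168.0.0 - 192.168.255.255)
Public (not in any RFC 1918 range)


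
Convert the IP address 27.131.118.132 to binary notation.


27 = 00011011
131 = 10000011
118 = 01110110
132 = 10000100
Binary: 00011011.10000011.01110110.10000100


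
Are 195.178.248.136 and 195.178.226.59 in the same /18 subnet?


Mask: 255.255.192.0
195.178.248.136 AND mask = 195.178.192.0
195.178.226.59 AND mask = 195.178.192.0
Yes, same subnet (195.178.192.0)


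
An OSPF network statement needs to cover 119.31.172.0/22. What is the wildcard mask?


Subnet mask: 255.255.252.0
Wildcard = 255.255.255.255 - subnet mask
255 - 255 = 0
255 - 255 = 0
255 - 252 = 3
255 - 0 = 255
Wildcard: 0.0.3.255


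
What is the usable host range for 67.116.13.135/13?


Network: 67.112.0.0
Broadcast: 67.119.255.255
First usable = network + 1
Last usable = broadcast - 1
Range: 67.112.0.1 to 67.119.255.254


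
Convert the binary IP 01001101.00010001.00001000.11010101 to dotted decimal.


01001101 = 77
00010001 = 17
00001000 = 8
11010101 = 213
IP: 77.17.8.213


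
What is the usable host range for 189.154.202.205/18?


Network: 189.154.192.0
Broadcast: 189.154.255.255
First usable = network + 1
Last usable = broadcast - 1
Range: 189.154.192.1 to 189.154.255.254


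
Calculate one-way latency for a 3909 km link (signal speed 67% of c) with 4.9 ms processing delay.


Speed = 0.67 * 3e5 km/s = 201000 km/s
Propagation delay = 3909 / 201000 = 0.0194 s = 19.4478 ms
Processing delay = 4.9 ms
Total one-way latency = 24.3478 ms


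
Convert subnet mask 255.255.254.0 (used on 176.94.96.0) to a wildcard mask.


Subnet mask: 255.255.254.0
Wildcard = 255.255.255.255 - subnet mask
255 - 255 = 0
255 - 255 = 0
255 - 254 = 1
255 - 0 = 255
Wildcard: 0.0.1.255


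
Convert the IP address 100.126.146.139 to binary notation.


100 = 01100100
126 = 01111110
146 = 10010010
139 = 10001011
Binary: 01100100.01111110.10010010.10001011


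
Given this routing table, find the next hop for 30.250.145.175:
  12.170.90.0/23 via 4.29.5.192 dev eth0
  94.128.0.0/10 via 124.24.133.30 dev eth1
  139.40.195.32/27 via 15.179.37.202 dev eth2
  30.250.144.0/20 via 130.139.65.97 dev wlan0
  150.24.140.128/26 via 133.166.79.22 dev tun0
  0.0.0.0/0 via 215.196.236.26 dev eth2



Longest prefix match for 30.250.145.175:
  /23 12.170.90.0: no
  /10 94.128.0.0: no
  /27 139.40.195.32: no
  /20 30.250.144.0: MATCH
  /26 150.24.140.128: no
  /0 0.0.0.0: MATCH
Selected: next-hop 130.139.65.97 via wlan0 (matched /20)


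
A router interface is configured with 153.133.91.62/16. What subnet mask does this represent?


/16 means 16 network bits, 16 host bits
Binary: 11111111111111110000000000000000
Mask: 255.255.0.0


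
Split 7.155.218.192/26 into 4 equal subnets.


New prefix = 26 + 2 = 28
Each subnet has 16 addresses
  7.155.218.192/28
  7.155.218.208/28
  7.155.218.224/28
  7.155.218.240/28
Subnets: 7.155.218.192/28, 7.155.218.208/28, 7.155.218.224/28, 7.155.218.240/28


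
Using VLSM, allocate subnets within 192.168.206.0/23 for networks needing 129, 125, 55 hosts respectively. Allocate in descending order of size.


129 hosts -> /24 (254 usable): 192.168.206.0/24
125 hosts -> /25 (126 usable): 192.168.207.0/25
55 hosts -> /26 (62 usable): 192.168.207.128/26
Allocation: 192.168.206.0/24 (129 hosts, 254 usable); 192.168.207.0/25 (125 hosts, 126 usable); 192.168.207.128/26 (55 hosts, 62 usable)


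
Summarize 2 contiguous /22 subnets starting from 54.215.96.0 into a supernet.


Original prefix: /22
Number of subnets: 2 = 2^1
New prefix = 22 - 1 = 21
Supernet: 54.215.96.0/21


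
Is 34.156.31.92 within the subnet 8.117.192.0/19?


Subnet network: 8.117.192.0
Test IP AND mask: 34.156.0.0
No, 34.156.31.92 is not in 8.117.192.0/19


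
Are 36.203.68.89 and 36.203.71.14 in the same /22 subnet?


Mask: 255.255.252.0
36.203.68.89 AND mask = 36.203.68.0
36.203.71.14 AND mask = 36.203.68.0
Yes, same subnet (36.203.68.0)


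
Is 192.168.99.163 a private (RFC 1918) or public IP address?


RFC 1918 private ranges:
  10.0.0.0/8 (10.0.0.0 - 10.255.255.255)
  172.16.0.0/12 (172.16.0.0 - 172.31.255.255)
  192.168.0.0/16 (192.168.0.0 - 192.168.255.255)
Private (in 192.168.0.0/16)


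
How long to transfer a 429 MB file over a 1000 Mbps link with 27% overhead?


Effective throughput = 1000 * (1 - 27/100) = 730 Mbps
File size in Mb = 429 * 8 = 3432 Mb
Time = 3432 / 730
Time = 4.7014 seconds


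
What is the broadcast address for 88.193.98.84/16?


Network: 88.193.0.0/16
Host bits = 16
Set all host bits to 1:
Broadcast: 88.193.255.255


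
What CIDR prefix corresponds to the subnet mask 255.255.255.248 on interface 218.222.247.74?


Binary: 11111111.11111111.11111111.11111000
Count leading 1s
Prefix: /29


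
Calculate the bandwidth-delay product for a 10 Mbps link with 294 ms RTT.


BDP = bandwidth * RTT
= 10 Mbps * 294 ms
= 10 * 1e6 * 294 / 1000 bits
= 2940000 bits
= 367500 bytes
= 358.8867 KB
BDP = 2940000 bits (367500 bytes)


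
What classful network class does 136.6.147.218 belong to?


First octet: 136
Binary: 10001000
10xxxxxx -> Class B (128-191)
Class B, default mask 255.255.0.0 (/16)


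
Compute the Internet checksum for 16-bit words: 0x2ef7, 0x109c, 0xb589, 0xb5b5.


Sum all words (with carry folding):
+ 0x2ef7 = 0x2ef7
+ 0x109c = 0x3f93
+ 0xb589 = 0xf51c
+ 0xb5b5 = 0xaad2
One's complement: ~0xaad2
Checksum = 0x552d


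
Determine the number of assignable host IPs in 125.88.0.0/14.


Host bits = 32 - 14 = 18
Total addresses = 2^18 = 262144
Usable = total - 2 (network and broadcast)
Usable hosts: 262142


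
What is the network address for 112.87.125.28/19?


IP:   01110000.01010111.01111101.00011100
Mask: 11111111.11111111.11100000.00000000
AND operation:
Net:  01110000.01010111.01100000.00000000
Network: 112.87.96.0/19


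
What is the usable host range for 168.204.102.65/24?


Network: 168.204.102.0
Broadcast: 168.204.102.255
First usable = network + 1
Last usable = broadcast - 1
Range: 168.204.102.1 to 168.204.102.254


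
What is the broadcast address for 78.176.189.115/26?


Network: 78.176.189.64/26
Host bits = 6
Set all host bits to 1:
Broadcast: 78.176.189.127


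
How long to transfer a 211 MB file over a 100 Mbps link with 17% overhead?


Effective throughput = 100 * (1 - 17/100) = 83 Mbps
File size in Mb = 211 * 8 = 1688 Mb
Time = 1688 / 83
Time = 20.3373 seconds


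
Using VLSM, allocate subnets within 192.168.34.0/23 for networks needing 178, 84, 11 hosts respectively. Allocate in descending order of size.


178 hosts -> /24 (254 usable): 192.168.34.0/24
84 hosts -> /25 (126 usable): 192.168.35.0/25
11 hosts -> /28 (14 usable): 192.168.35.128/28
Allocation: 192.168.34.0/24 (178 hosts, 254 usable); 192.168.35.0/25 (84 hosts, 126 usable); 192.168.35.128/28 (11 hosts, 14 usable)


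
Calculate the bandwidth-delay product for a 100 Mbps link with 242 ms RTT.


BDP = bandwidth * RTT
= 100 Mbps * 242 ms
= 100 * 1e6 * 242 / 1000 bits
= 24200000 bits
= 3025000 bytes
= 2954.1016 KB
BDP = 24200000 bits (3025000 bytes)


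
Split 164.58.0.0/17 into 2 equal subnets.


New prefix = 17 + 1 = 18
Each subnet has 16384 addresses
  164.58.0.0/18
  164.58.64.0/18
Subnets: 164.58.0.0/18, 164.58.64.0/18


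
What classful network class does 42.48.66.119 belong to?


First octet: 42
Binary: 00101010
0xxxxxxx -> Class A (1-126)
Class A, default mask 255.0.0.0 (/8)


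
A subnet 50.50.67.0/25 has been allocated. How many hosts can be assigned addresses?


Host bits = 32 - 25 = 7
Total addresses = 2^7 = 128
Usable = total - 2 (network and broadcast)
Usable hosts: 126


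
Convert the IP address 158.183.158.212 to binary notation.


158 = 10011110
183 = 10110111
158 = 10011110
212 = 11010100
Binary: 10011110.10110111.10011110.11010100


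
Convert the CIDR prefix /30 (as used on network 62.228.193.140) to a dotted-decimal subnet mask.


/30 means 30 network bits, 2 host bits
Binary: 11111111111111111111111111111100
Mask: 255.255.255.252


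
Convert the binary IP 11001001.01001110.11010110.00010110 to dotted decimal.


11001001 = 201
01001110 = 78
11010110 = 214
00010110 = 22
IP: 201.78.214.22


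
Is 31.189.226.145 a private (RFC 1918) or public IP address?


RFC 1918 private ranges:
  10.0.0.0/8 (10.0.0.0 - 10.255.255.255)
  172.16.0.0/12 (172.16.0.0 - 172.31.255.255)
  192.168.0.0/16 (192.168.0.0 - 192.168.255.255)
Public (not in any RFC 1918 range)


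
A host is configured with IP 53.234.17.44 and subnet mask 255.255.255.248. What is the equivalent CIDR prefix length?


Binary: 11111111.11111111.11111111.11111000
Count leading 1s
Prefix: /29


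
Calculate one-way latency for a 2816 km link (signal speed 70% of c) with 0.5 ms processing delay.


Speed = 0.7 * 3e5 km/s = 210000 km/s
Propagation delay = 2816 / 210000 = 0.0134 s = 13.4095 ms
Processing delay = 0.5 ms
Total one-way latency = 13.9095 ms


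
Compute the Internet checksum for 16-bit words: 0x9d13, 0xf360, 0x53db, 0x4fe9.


Sum all words (with carry folding):
+ 0x9d13 = 0x9d13
+ 0xf360 = 0x9074
+ 0x53db = 0xe44f
+ 0x4fe9 = 0x3439
One's complement: ~0x3439
Checksum = 0xcbc6


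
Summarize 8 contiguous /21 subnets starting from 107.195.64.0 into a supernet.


Original prefix: /21
Number of subnets: 8 = 2^3
New prefix = 21 - 3 = 18
Supernet: 107.195.64.0/18


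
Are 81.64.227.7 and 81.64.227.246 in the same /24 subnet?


Mask: 255.255.255.0
81.64.227.7 AND mask = 81.64.227.0
81.64.227.246 AND mask = 81.64.227.0
Yes, same subnet (81.64.227.0)


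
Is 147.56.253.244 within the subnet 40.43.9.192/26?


Subnet network: 40.43.9.192
Test IP AND mask: 147.56.253.192
No, 147.56.253.244 is not in 40.43.9.192/26


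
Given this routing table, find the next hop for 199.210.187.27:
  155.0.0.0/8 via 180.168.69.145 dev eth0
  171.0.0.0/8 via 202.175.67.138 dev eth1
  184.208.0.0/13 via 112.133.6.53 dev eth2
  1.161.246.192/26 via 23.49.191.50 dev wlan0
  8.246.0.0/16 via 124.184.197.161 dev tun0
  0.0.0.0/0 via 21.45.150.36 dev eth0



Longest prefix match for 199.210.187.27:
  /8 155.0.0.0: no
  /8 171.0.0.0: no
  /13 184.208.0.0: no
  /26 1.161.246.192: no
  /16 8.246.0.0: no
  /0 0.0.0.0: MATCH
Selected: next-hop 21.45.150.36 via eth0 (matched /0)


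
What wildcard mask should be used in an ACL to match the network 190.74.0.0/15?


Subnet mask: 255.254.0.0
Wildcard = 255.255.255.255 - subnet mask
255 - 255 = 0
255 - 254 = 1
255 - 0 = 255
255 - 0 = 255
Wildcard: 0.1.255.255


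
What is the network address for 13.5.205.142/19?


IP:   00001101.00000101.11001101.10001110
Mask: 11111111.11111111.11100000.00000000
AND operation:
Net:  00001101.00000101.11000000.00000000
Network: 13.5.192.0/19


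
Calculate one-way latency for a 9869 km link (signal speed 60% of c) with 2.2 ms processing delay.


Speed = 0.6 * 3e5 km/s = 180000 km/s
Propagation delay = 9869 / 180000 = 0.0548 s = 54.8278 ms
Processing delay = 2.2 ms
Total one-way latency = 57.0278 ms


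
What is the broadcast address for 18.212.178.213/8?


Network: 18.0.0.0/8
Host bits = 24
Set all host bits to 1:
Broadcast: 18.255.255.255


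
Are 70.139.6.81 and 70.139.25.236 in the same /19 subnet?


Mask: 255.255.224.0
70.139.6.81 AND mask = 70.139.0.0
70.139.25.236 AND mask = 70.139.0.0
Yes, same subnet (70.139.0.0)


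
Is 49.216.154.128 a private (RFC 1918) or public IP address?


RFC 1918 private ranges:
  10.0.0.0/8 (10.0.0.0 - 10.255.255.255)
  172.16.0.0/12 (172.16.0.0 - 172.31.255.255)
  192.168.0.0/16 (192.168.0.0 - 192.168.255.255)
Public (not in any RFC 1918 range)


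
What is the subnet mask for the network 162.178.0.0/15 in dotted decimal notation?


/15 means 15 network bits, 17 host bits
Binary: 11111111111111100000000000000000
Mask: 255.254.0.0


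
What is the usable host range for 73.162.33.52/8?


Network: 73.0.0.0
Broadcast: 73.255.255.255
First usable = network + 1
Last usable = broadcast - 1
Range: 73.0.0.1 to 73.255.255.254


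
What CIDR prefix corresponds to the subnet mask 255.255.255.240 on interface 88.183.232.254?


Binary: 11111111.11111111.11111111.11110000
Count leading 1s
Prefix: /28


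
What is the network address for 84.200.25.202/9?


IP:   01010100.11001000.00011001.11001010
Mask: 11111111.10000000.00000000.00000000
AND operation:
Net:  01010100.10000000.00000000.00000000
Network: 84.128.0.0/9


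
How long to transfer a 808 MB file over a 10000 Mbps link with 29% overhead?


Effective throughput = 10000 * (1 - 29/100) = 7100 Mbps
File size in Mb = 808 * 8 = 6464 Mb
Time = 6464 / 7100
Time = 0.9104 seconds


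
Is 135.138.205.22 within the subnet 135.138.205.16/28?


Subnet network: 135.138.205.16
Test IP AND mask: 135.138.205.16
Yes, 135.138.205.22 is in 135.138.205.16/28


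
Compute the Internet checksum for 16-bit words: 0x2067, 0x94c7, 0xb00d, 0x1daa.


Sum all words (with carry folding):
+ 0x2067 = 0x2067
+ 0x94c7 = 0xb52e
+ 0xb00d = 0x653c
+ 0x1daa = 0x82e6
One's complement: ~0x82e6
Checksum = 0x7d19


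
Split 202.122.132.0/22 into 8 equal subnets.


New prefix = 22 + 3 = 25
Each subnet has 128 addresses
  202.122.132.0/25
  202.122.132.128/25
  202.122.133.0/25
  202.122.133.128/25
  202.122.134.0/25
  202.122.134.128/25
  202.122.135.0/25
  202.122.135.128/25
Subnets: 202.122.132.0/25, 202.122.132.128/25, 202.122.133.0/25, 202.122.133.128/25, 202.122.134.0/25, 202.122.134.128/25, 202.122.135.0/25, 202.122.135.128/25


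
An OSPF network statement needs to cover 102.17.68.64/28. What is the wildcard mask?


Subnet mask: 255.255.255.240
Wildcard = 255.255.255.255 - subnet mask
255 - 255 = 0
255 - 255 = 0
255 - 255 = 0
255 - 240 = 15
Wildcard: 0.0.0.15


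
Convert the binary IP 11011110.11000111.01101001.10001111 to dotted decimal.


11011110 = 222
11000111 = 199
01101001 = 105
10001111 = 143
IP: 222.199.105.143


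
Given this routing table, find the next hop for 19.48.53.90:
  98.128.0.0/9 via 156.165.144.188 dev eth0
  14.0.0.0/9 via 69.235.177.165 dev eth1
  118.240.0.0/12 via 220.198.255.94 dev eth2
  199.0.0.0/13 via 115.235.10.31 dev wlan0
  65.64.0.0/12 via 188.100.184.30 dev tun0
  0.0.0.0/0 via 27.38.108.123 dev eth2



Longest prefix match for 19.48.53.90:
  /9 98.128.0.0: no
  /9 14.0.0.0: no
  /12 118.240.0.0: no
  /13 199.0.0.0: no
  /12 65.64.0.0: no
  /0 0.0.0.0: MATCH
Selected: next-hop 27.38.108.123 via eth2 (matched /0)


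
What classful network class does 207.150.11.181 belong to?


First octet: 207
Binary: 11001111
110xxxxx -> Class C (192-223)
Class C, default mask 255.255.255.0 (/24)


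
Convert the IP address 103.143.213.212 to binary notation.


103 = 01100111
143 = 10001111
213 = 11010101
212 = 11010100
Binary: 01100111.10001111.11010101.11010100


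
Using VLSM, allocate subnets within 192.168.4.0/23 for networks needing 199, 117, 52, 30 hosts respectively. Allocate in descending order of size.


199 hosts -> /24 (254 usable): 192.168.4.0/24
117 hosts -> /25 (126 usable): 192.168.5.0/25
52 hosts -> /26 (62 usable): 192.168.5.128/26
30 hosts -> /27 (30 usable): 192.168.5.192/27
Allocation: 192.168.4.0/24 (199 hosts, 254 usable); 192.168.5.0/25 (117 hosts, 126 usable); 192.168.5.128/26 (52 hosts, 62 usable); 192.168.5.192/27 (30 hosts, 30 usable)


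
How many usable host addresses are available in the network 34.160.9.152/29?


Host bits = 32 - 29 = 3
Total addresses = 2^3 = 8
Usable = total - 2 (network and broadcast)
Usable hosts: 6


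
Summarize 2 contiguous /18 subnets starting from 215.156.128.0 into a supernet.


Original prefix: /18
Number of subnets: 2 = 2^1
New prefix = 18 - 1 = 17
Supernet: 215.156.128.0/17


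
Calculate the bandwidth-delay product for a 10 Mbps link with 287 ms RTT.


BDP = bandwidth * RTT
= 10 Mbps * 287 ms
= 10 * 1e6 * 287 / 1000 bits
= 2870000 bits
= 358750 bytes
= 350.3418 KB
BDP = 2870000 bits (358750 bytes)


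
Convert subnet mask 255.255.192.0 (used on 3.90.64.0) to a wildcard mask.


Subnet mask: 255.255.192.0
Wildcard = 255.255.255.255 - subnet mask
255 - 255 = 0
255 - 255 = 0
255 - 192 = 63
255 - 0 = 255
Wildcard: 0.0.63.255


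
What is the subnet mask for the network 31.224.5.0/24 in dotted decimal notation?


/24 means 24 network bits, 8 host bits
Binary: 11111111111111111111111100000000
Mask: 255.255.255.0


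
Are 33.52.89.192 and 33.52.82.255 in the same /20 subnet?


Mask: 255.255.240.0
33.52.89.192 AND mask = 33.52.80.0
33.52.82.255 AND mask = 33.52.80.0
Yes, same subnet (33.52.80.0)


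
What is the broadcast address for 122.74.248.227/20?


Network: 122.74.240.0/20
Host bits = 12
Set all host bits to 1:
Broadcast: 122.74.255.255


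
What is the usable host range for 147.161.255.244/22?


Network: 147.161.252.0
Broadcast: 147.161.255.255
First usable = network + 1
Last usable = broadcast - 1
Range: 147.161.252.1 to 147.161.255.254


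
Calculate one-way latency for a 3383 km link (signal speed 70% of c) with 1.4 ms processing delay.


Speed = 0.7 * 3e5 km/s = 210000 km/s
Propagation delay = 3383 / 210000 = 0.0161 s = 16.1095 ms
Processing delay = 1.4 ms
Total one-way latency = 17.5095 ms


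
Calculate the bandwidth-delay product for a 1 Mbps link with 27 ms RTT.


BDP = bandwidth * RTT
= 1 Mbps * 27 ms
= 1 * 1e6 * 27 / 1000 bits
= 27000 bits
= 3375 bytes
= 3.2959 KB
BDP = 27000 bits (3375 bytes)


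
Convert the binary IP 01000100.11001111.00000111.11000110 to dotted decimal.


01000100 = 68
11001111 = 207
00000111 = 7
11000110 = 198
IP: 68.207.7.198


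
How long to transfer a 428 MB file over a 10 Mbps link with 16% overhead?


Effective throughput = 10 * (1 - 16/100) = 8.4 Mbps
File size in Mb = 428 * 8 = 3424 Mb
Time = 3424 / 8.4
Time = 407.619 seconds


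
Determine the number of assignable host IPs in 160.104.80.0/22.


Host bits = 32 - 22 = 10
Total addresses = 2^10 = 1024
Usable = total - 2 (network and broadcast)
Usable hosts: 1022


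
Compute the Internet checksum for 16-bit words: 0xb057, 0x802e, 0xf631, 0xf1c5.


Sum all words (with carry folding):
+ 0xb057 = 0xb057
+ 0x802e = 0x3086
+ 0xf631 = 0x26b8
+ 0xf1c5 = 0x187e
One's complement: ~0x187e
Checksum = 0xe781


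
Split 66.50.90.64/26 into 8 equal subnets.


New prefix = 26 + 3 = 29
Each subnet has 8 addresses
  66.50.90.64/29
  66.50.90.72/29
  66.50.90.80/29
  66.50.90.88/29
  66.50.90.96/29
  66.50.90.104/29
  66.50.90.112/29
  66.50.90.120/29
Subnets: 66.50.90.64/29, 66.50.90.72/29, 66.50.90.80/29, 66.50.90.88/29, 66.50.90.96/29, 66.50.90.104/29, 66.50.90.112/29, 66.50.90.120/29


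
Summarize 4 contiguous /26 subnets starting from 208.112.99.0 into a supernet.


Original prefix: /26
Number of subnets: 4 = 2^2
New prefix = 26 - 2 = 24
Supernet: 208.112.99.0/24


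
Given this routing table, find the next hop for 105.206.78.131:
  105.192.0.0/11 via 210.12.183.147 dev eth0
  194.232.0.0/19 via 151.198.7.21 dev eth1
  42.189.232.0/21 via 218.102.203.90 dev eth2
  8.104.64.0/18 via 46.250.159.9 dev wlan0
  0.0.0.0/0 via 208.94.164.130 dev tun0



Longest prefix match for 105.206.78.131:
  /11 105.192.0.0: MATCH
  /19 194.232.0.0: no
  /21 42.189.232.0: no
  /18 8.104.64.0: no
  /0 0.0.0.0: MATCH
Selected: next-hop 210.12.183.147 via eth0 (matched /11)


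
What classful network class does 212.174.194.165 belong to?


First octet: 212
Binary: 11010100
110xxxxx -> Class C (192-223)
Class C, default mask 255.255.255.0 (/24)


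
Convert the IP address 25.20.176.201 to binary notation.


25 = 00011001
20 = 00010100
176 = 10110000
201 = 11001001
Binary: 00011001.00010100.10110000.11001001


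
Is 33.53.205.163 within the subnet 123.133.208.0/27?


Subnet network: 123.133.208.0
Test IP AND mask: 33.53.205.160
No, 33.53.205.163 is not in 123.133.208.0/27


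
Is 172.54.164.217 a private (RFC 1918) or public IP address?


RFC 1918 private ranges:
  10.0.0.0/8 (10.0.0.0 - 10.255.255.255)
  172.16.0.0/12 (172.16.0.0 - 172.31.255.255)
  192.168.0.0/16 (192.168.0.0 - 192.168.255.255)
Public (not in any RFC 1918 range)


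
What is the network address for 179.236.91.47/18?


IP:   10110011.11101100.01011011.00101111
Mask: 11111111.11111111.11000000.00000000
AND operation:
Net:  10110011.11101100.01000000.00000000
Network: 179.236.64.0/18


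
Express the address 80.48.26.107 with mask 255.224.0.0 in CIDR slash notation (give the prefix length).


Binary: 11111111.11100000.00000000.00000000
Count leading 1s
Prefix: /11


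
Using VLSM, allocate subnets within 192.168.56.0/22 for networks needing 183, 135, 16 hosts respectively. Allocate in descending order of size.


183 hosts -> /24 (254 usable): 192.168.56.0/24
135 hosts -> /24 (254 usable): 192.168.57.0/24
16 hosts -> /27 (30 usable): 192.168.58.0/27
Allocation: 192.168.56.0/24 (183 hosts, 254 usable); 192.168.57.0/24 (135 hosts, 254 usable); 192.168.58.0/27 (16 hosts, 30 usable)


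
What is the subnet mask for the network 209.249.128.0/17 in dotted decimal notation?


/17 means 17 network bits, 15 host bits
Binary: 11111111111111111000000000000000
Mask: 255.255.128.0


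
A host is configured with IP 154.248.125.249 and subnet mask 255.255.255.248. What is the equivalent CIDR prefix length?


Binary: 11111111.11111111.11111111.11111000
Count leading 1s
Prefix: /29


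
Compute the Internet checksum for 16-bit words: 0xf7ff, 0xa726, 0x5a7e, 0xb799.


Sum all words (with carry folding):
+ 0xf7ff = 0xf7ff
+ 0xa726 = 0x9f26
+ 0x5a7e = 0xf9a4
+ 0xb799 = 0xb13e
One's complement: ~0xb13e
Checksum = 0x4ec1


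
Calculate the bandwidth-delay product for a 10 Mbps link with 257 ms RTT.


BDP = bandwidth * RTT
= 10 Mbps * 257 ms
= 10 * 1e6 * 257 / 1000 bits
= 2570000 bits
= 321250 bytes
= 313.7207 KB
BDP = 2570000 bits (321250 bytes)


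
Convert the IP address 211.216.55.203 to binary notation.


211 = 11010011
216 = 11011000
55 = 00110111
203 = 11001011
Binary: 11010011.11011000.00110111.11001011


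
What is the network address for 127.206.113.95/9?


IP:   01111111.11001110.01110001.01011111
Mask: 11111111.10000000.00000000.00000000
AND operation:
Net:  01111111.10000000.00000000.00000000
Network: 127.128.0.0/9


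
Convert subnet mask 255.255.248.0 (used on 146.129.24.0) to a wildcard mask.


Subnet mask: 255.255.248.0
Wildcard = 255.255.255.255 - subnet mask
255 - 255 = 0
255 - 255 = 0
255 - 248 = 7
255 - 0 = 255
Wildcard: 0.0.7.255


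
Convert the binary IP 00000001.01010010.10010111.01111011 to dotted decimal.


00000001 = 1
01010010 = 82
10010111 = 151
01111011 = 123
IP: 1.82.151.123


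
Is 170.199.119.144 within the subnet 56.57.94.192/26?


Subnet network: 56.57.94.192
Test IP AND mask: 170.199.119.128
No, 170.199.119.144 is not in 56.57.94.192/26


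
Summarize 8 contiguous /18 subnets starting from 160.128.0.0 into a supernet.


Original prefix: /18
Number of subnets: 8 = 2^3
New prefix = 18 - 3 = 15
Supernet: 160.128.0.0/15


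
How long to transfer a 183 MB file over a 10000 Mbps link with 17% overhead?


Effective throughput = 10000 * (1 - 17/100) = 8300 Mbps
File size in Mb = 183 * 8 = 1464 Mb
Time = 1464 / 8300
Time = 0.1764 seconds


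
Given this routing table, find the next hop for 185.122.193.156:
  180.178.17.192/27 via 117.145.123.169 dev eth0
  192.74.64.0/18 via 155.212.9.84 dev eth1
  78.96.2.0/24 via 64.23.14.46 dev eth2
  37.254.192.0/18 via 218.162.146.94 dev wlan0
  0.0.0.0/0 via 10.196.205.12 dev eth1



Longest prefix match for 185.122.193.156:
  /27 180.178.17.192: no
  /18 192.74.64.0: no
  /24 78.96.2.0: no
  /18 37.254.192.0: no
  /0 0.0.0.0: MATCH
Selected: next-hop 10.196.205.12 via eth1 (matched /0)


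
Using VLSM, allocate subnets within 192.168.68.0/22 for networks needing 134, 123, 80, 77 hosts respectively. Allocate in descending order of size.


134 hosts -> /24 (254 usable): 192.168.68.0/24
123 hosts -> /25 (126 usable): 192.168.69.0/25
80 hosts -> /25 (126 usable): 192.168.69.128/25
77 hosts -> /25 (126 usable): 192.168.70.0/25
Allocation: 192.168.68.0/24 (134 hosts, 254 usable); 192.168.69.0/25 (123 hosts, 126 usable); 192.168.69.128/25 (80 hosts, 126 usable); 192.168.70.0/25 (77 hosts, 126 usable)


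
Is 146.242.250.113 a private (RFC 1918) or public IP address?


RFC 1918 private ranges:
  10.0.0.0/8 (10.0.0.0 - 10.255.255.255)
  172.16.0.0/12 (172.16.0.0 - 172.31.255.255)
  192.168.0.0/16 (192.168.0.0 - 192.168.255.255)
Public (not in any RFC 1918 range)


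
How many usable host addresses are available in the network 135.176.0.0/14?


Host bits = 32 - 14 = 18
Total addresses = 2^18 = 262144
Usable = total - 2 (network and broadcast)
Usable hosts: 262142


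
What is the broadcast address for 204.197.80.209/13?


Network: 204.192.0.0/13
Host bits = 19
Set all host bits to 1:
Broadcast: 204.199.255.255


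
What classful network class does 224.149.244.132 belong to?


First octet: 224
Binary: 11100000
1110xxxx -> Class D (224-239)
Class D (multicast), default mask N/A


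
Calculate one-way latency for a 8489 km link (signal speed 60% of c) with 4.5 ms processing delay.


Speed = 0.6 * 3e5 km/s = 180000 km/s
Propagation delay = 8489 / 180000 = 0.0472 s = 47.1611 ms
Processing delay = 4.5 ms
Total one-way latency = 51.6611 ms


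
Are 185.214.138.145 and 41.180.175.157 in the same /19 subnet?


Mask: 255.255.224.0
185.214.138.145 AND mask = 185.214.128.0
41.180.175.157 AND mask = 41.180.160.0
No, different subnets (185.214.128.0 vs 41.180.160.0)


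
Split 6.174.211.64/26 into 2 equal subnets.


New prefix = 26 + 1 = 27
Each subnet has 32 addresses
  6.174.211.64/27
  6.174.211.96/27
Subnets: 6.174.211.64/27, 6.174.211.96/27


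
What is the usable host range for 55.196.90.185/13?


Network: 55.192.0.0
Broadcast: 55.199.255.255
First usable = network + 1
Last usable = broadcast - 1
Range: 55.192.0.1 to 55.199.255.254


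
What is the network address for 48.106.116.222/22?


IP:   00110000.01101010.01110100.11011110
Mask: 11111111.11111111.11111100.00000000
AND operation:
Net:  00110000.01101010.01110100.00000000
Network: 48.106.116.0/22


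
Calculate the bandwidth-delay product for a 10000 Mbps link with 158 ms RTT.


BDP = bandwidth * RTT
= 10000 Mbps * 158 ms
= 10000 * 1e6 * 158 / 1000 bits
= 1580000000 bits
= 197500000 bytes
= 192871.0938 KB
BDP = 1580000000 bits (197500000 bytes)


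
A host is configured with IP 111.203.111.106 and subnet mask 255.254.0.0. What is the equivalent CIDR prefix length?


Binary: 11111111.11111110.00000000.00000000
Count leading 1s
Prefix: /15


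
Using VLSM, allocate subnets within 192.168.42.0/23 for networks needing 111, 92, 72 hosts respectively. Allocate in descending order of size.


111 hosts -> /25 (126 usable): 192.168.42.0/25
92 hosts -> /25 (126 usable): 192.168.42.128/25
72 hosts -> /25 (126 usable): 192.168.43.0/25
Allocation: 192.168.42.0/25 (111 hosts, 126 usable); 192.168.42.128/25 (92 hosts, 126 usable); 192.168.43.0/25 (72 hosts, 126 usable)


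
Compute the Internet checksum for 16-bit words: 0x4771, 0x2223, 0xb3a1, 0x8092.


Sum all words (with carry folding):
+ 0x4771 = 0x4771
+ 0x2223 = 0x6994
+ 0xb3a1 = 0x1d36
+ 0x8092 = 0x9dc8
One's complement: ~0x9dc8
Checksum = 0x6237


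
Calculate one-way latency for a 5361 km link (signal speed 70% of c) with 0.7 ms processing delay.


Speed = 0.7 * 3e5 km/s = 210000 km/s
Propagation delay = 5361 / 210000 = 0.0255 s = 25.5286 ms
Processing delay = 0.7 ms
Total one-way latency = 26.2286 ms


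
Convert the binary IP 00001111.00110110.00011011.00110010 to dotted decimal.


00001111 = 15
00110110 = 54
00011011 = 27
00110010 = 50
IP: 15.54.27.50


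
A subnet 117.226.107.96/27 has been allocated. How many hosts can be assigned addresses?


Host bits = 32 - 27 = 5
Total addresses = 2^5 = 32
Usable = total - 2 (network and broadcast)
Usable hosts: 30


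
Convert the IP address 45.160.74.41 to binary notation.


45 = 00101101
160 = 10100000
74 = 01001010
41 = 00101001
Binary: 00101101.10100000.01001010.00101001


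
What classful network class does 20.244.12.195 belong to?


First octet: 20
Binary: 00010100
0xxxxxxx -> Class A (1-126)
Class A, default mask 255.0.0.0 (/8)


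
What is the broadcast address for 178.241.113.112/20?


Network: 178.241.112.0/20
Host bits = 12
Set all host bits to 1:
Broadcast: 178.241.127.255


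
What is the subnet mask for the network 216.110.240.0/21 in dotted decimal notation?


/21 means 21 network bits, 11 host bits
Binary: 11111111111111111111100000000000
Mask: 255.255.248.0


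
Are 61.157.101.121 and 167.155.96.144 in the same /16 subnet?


Mask: 255.255.0.0
61.157.101.121 AND mask = 61.157.0.0
167.155.96.144 AND mask = 167.155.0.0
No, different subnets (61.157.0.0 vs 167.155.0.0)


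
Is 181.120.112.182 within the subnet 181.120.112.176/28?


Subnet network: 181.120.112.176
Test IP AND mask: 181.120.112.176
Yes, 181.120.112.182 is in 181.120.112.176/28


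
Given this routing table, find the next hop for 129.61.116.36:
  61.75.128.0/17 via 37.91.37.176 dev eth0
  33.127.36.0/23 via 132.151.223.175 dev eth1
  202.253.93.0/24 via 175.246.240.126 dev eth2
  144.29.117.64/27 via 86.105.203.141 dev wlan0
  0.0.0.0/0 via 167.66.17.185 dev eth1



Longest prefix match for 129.61.116.36:
  /17 61.75.128.0: no
  /23 33.127.36.0: no
  /24 202.253.93.0: no
  /27 144.29.117.64: no
  /0 0.0.0.0: MATCH
Selected: next-hop 167.66.17.185 via eth1 (matched /0)


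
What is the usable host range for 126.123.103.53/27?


Network: 126.123.103.32
Broadcast: 126.123.103.63
First usable = network + 1
Last usable = broadcast - 1
Range: 126.123.103.33 to 126.123.103.62


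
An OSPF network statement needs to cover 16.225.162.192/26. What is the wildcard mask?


Subnet mask: 255.255.255.192
Wildcard = 255.255.255.255 - subnet mask
255 - 255 = 0
255 - 255 = 0
255 - 255 = 0
255 - 192 = 63
Wildcard: 0.0.0.63


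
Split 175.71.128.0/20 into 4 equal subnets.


New prefix = 20 + 2 = 22
Each subnet has 1024 addresses
  175.71.128.0/22
  175.71.132.0/22
  175.71.136.0/22
  175.71.140.0/22
Subnets: 175.71.128.0/22, 175.71.132.0/22, 175.71.136.0/22, 175.71.140.0/22


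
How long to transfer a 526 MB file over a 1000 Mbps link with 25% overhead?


Effective throughput = 1000 * (1 - 25/100) = 750 Mbps
File size in Mb = 526 * 8 = 4208 Mb
Time = 4208 / 750
Time = 5.6107 seconds


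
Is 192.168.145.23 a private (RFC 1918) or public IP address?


RFC 1918 private ranges:
  10.0.0.0/8 (10.0.0.0 - 10.255.255.255)
  172.16.0.0/12 (172.16.0.0 - 172.31.255.255)
  192.168.0.0/16 (192.168.0.0 - 192.168.255.255)
Private (in 192.168.0.0/16)


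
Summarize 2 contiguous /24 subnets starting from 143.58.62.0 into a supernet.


Original prefix: /24
Number of subnets: 2 = 2^1
New prefix = 24 - 1 = 23
Supernet: 143.58.62.0/23


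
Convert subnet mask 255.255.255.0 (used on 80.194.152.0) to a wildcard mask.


Subnet mask: 255.255.255.0
Wildcard = 255.255.255.255 - subnet mask
255 - 255 = 0
255 - 255 = 0
255 - 255 = 0
255 - 0 = 255
Wildcard: 0.0.0.255


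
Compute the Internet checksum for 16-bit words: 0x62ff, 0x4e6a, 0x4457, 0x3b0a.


Sum all words (with carry folding):
+ 0x62ff = 0x62ff
+ 0x4e6a = 0xb169
+ 0x4457 = 0xf5c0
+ 0x3b0a = 0x30cb
One's complement: ~0x30cb
Checksum = 0xcf34


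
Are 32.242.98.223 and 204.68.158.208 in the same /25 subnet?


Mask: 255.255.255.128
32.242.98.223 AND mask = 32.242.98.128
204.68.158.208 AND mask = 204.68.158.128
No, different subnets (32.242.98.128 vs 204.68.158.128)


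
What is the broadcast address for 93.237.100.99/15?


Network: 93.236.0.0/15
Host bits = 17
Set all host bits to 1:
Broadcast: 93.237.255.255


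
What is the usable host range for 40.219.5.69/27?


Network: 40.219.5.64
Broadcast: 40.219.5.95
First usable = network + 1
Last usable = broadcast - 1
Range: 40.219.5.65 to 40.219.5.94


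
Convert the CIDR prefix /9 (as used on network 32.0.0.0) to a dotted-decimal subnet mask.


/9 means 9 network bits, 23 host bits
Binary: 11111111100000000000000000000000
Mask: 255.128.0.0


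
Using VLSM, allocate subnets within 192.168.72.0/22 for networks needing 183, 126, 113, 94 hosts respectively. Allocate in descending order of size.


183 hosts -> /24 (254 usable): 192.168.72.0/24
126 hosts -> /25 (126 usable): 192.168.73.0/25
113 hosts -> /25 (126 usable): 192.168.73.128/25
94 hosts -> /25 (126 usable): 192.168.74.0/25
Allocation: 192.168.72.0/24 (183 hosts, 254 usable); 192.168.73.0/25 (126 hosts, 126 usable); 192.168.73.128/25 (113 hosts, 126 usable); 192.168.74.0/25 (94 hosts, 126 usable)


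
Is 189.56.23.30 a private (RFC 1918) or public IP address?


RFC 1918 private ranges:
  10.0.0.0/8 (10.0.0.0 - 10.255.255.255)
  172.16.0.0/12 (172.16.0.0 - 172.31.255.255)
  192.168.0.0/16 (192.168.0.0 - 192.168.255.255)
Public (not in any RFC 1918 range)


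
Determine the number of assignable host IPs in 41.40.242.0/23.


Host bits = 32 - 23 = 9
Total addresses = 2^9 = 512
Usable = total - 2 (network and broadcast)
Usable hosts: 510


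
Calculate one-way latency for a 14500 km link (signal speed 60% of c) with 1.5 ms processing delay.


Speed = 0.6 * 3e5 km/s = 180000 km/s
Propagation delay = 14500 / 180000 = 0.0806 s = 80.5556 ms
Processing delay = 1.5 ms
Total one-way latency = 82.0556 ms


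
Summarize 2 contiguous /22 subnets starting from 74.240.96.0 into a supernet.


Original prefix: /22
Number of subnets: 2 = 2^1
New prefix = 22 - 1 = 21
Supernet: 74.240.96.0/21


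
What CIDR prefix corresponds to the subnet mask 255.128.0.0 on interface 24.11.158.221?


Binary: 11111111.10000000.00000000.00000000
Count leading 1s
Prefix: /9


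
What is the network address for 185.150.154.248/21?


IP:   10111001.10010110.10011010.11111000
Mask: 11111111.11111111.11111000.00000000
AND operation:
Net:  10111001.10010110.10011000.00000000
Network: 185.150.152.0/21


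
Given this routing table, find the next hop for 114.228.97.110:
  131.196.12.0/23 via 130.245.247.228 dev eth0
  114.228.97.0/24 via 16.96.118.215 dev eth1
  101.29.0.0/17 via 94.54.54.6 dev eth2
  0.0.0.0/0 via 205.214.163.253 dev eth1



Longest prefix match for 114.228.97.110:
  /23 131.196.12.0: no
  /24 114.228.97.0: MATCH
  /17 101.29.0.0: no
  /0 0.0.0.0: MATCH
Selected: next-hop 16.96.118.215 via eth1 (matched /24)


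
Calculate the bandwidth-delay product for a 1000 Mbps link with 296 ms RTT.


BDP = bandwidth * RTT
= 1000 Mbps * 296 ms
= 1000 * 1e6 * 296 / 1000 bits
= 296000000 bits
= 37000000 bytes
= 36132.8125 KB
BDP = 296000000 bits (37000000 bytes)


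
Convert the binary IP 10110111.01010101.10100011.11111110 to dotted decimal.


10110111 = 183
01010101 = 85
10100011 = 163
11111110 = 254
IP: 183.85.163.254


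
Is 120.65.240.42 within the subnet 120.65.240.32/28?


Subnet network: 120.65.240.32
Test IP AND mask: 120.65.240.32
Yes, 120.65.240.42 is in 120.65.240.32/28


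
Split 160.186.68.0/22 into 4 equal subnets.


New prefix = 22 + 2 = 24
Each subnet has 256 addresses
  160.186.68.0/24
  160.186.69.0/24
  160.186.70.0/24
  160.186.71.0/24
Subnets: 160.186.68.0/24, 160.186.69.0/24, 160.186.70.0/24, 160.186.71.0/24


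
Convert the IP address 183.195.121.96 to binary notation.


183 = 10110111
195 = 11000011
121 = 01111001
96 = 01100000
Binary: 10110111.11000011.01111001.01100000


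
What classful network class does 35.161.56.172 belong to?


First octet: 35
Binary: 00100011
0xxxxxxx -> Class A (1-126)
Class A, default mask 255.0.0.0 (/8)


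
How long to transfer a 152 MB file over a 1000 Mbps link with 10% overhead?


Effective throughput = 1000 * (1 - 10/100) = 900 Mbps
File size in Mb = 152 * 8 = 1216 Mb
Time = 1216 / 900
Time = 1.3511 seconds


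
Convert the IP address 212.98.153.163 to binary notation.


212 = 11010100
98 = 01100010
153 = 10011001
163 = 10100011
Binary: 11010100.01100010.10011001.10100011


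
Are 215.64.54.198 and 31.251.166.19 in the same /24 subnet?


Mask: 255.255.255.0
215.64.54.198 AND mask = 215.64.54.0
31.251.166.19 AND mask = 31.251.166.0
No, different subnets (215.64.54.0 vs 31.251.166.0)


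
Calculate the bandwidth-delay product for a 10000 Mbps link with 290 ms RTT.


BDP = bandwidth * RTT
= 10000 Mbps * 290 ms
= 10000 * 1e6 * 290 / 1000 bits
= 2900000000 bits
= 362500000 bytes
= 354003.9062 KB
BDP = 2900000000 bits (362500000 bytes)


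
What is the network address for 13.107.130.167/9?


IP:   00001101.01101011.10000010.10100111
Mask: 11111111.10000000.00000000.00000000
AND operation:
Net:  00001101.00000000.00000000.00000000
Network: 13.0.0.0/9


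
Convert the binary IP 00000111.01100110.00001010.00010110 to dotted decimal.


00000111 = 7
01100110 = 102
00001010 = 10
00010110 = 22
IP: 7.102.10.22


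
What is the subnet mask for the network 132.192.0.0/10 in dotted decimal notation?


/10 means 10 network bits, 22 host bits
Binary: 11111111110000000000000000000000
Mask: 255.192.0.0
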